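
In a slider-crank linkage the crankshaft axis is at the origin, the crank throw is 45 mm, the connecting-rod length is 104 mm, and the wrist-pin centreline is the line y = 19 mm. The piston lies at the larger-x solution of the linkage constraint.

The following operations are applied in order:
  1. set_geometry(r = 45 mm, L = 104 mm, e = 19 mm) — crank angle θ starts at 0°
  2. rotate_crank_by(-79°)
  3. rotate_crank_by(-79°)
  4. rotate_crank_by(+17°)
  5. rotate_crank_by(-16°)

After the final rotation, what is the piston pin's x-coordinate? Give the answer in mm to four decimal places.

set_geometry: r = 45 mm, L = 104 mm, e = 19 mm; θ ← 0°
rotate_crank_by(-79°): θ ← 0° -79° = -79°
rotate_crank_by(-79°): θ ← -79° -79° = -158°
rotate_crank_by(+17°): θ ← -158° +17° = -141°
rotate_crank_by(-16°): θ ← -141° -16° = -157°
crank pin P = (r cos θ, r sin θ) = (-41.422718, -17.582901)
h = r sin θ − e = -17.582901 − 19 = -36.582901
x = r cos θ + √(L² − h²) = -41.422718 + √(10816.0 − 1338.3086) = -41.422718 + 97.353435 = 55.930717

55.9307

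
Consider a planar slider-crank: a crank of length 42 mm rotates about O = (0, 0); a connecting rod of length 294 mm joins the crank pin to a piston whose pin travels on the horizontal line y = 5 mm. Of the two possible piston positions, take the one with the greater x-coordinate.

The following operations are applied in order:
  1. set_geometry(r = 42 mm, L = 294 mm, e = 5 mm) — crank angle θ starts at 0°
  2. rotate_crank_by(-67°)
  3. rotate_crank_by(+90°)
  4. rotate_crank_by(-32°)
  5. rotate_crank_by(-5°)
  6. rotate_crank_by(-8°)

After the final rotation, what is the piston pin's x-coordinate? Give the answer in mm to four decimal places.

set_geometry: r = 42 mm, L = 294 mm, e = 5 mm; θ ← 0°
rotate_crank_by(-67°): θ ← 0° -67° = -67°
rotate_crank_by(+90°): θ ← -67° +90° = 23°
rotate_crank_by(-32°): θ ← 23° -32° = -9°
rotate_crank_by(-5°): θ ← -9° -5° = -14°
rotate_crank_by(-8°): θ ← -14° -8° = -22°
crank pin P = (r cos θ, r sin θ) = (38.941722, -15.733477)
h = r sin θ − e = -15.733477 − 5 = -20.733477
x = r cos θ + √(L² − h²) = 38.941722 + √(86436.0 − 429.8771) = 38.941722 + 293.268005 = 332.209727

332.2097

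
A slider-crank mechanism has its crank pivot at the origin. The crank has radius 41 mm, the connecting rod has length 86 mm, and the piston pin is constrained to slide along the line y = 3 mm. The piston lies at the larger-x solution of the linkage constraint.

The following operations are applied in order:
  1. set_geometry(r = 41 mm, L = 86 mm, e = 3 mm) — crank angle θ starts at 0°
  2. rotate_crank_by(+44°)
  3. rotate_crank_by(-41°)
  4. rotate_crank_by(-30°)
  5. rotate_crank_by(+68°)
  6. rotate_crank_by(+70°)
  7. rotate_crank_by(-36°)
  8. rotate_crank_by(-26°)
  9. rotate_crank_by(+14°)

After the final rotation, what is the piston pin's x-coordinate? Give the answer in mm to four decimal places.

set_geometry: r = 41 mm, L = 86 mm, e = 3 mm; θ ← 0°
rotate_crank_by(+44°): θ ← 0° +44° = 44°
rotate_crank_by(-41°): θ ← 44° -41° = 3°
rotate_crank_by(-30°): θ ← 3° -30° = -27°
rotate_crank_by(+68°): θ ← -27° +68° = 41°
rotate_crank_by(+70°): θ ← 41° +70° = 111°
rotate_crank_by(-36°): θ ← 111° -36° = 75°
rotate_crank_by(-26°): θ ← 75° -26° = 49°
rotate_crank_by(+14°): θ ← 49° +14° = 63°
crank pin P = (r cos θ, r sin θ) = (18.613610, 36.531267)
h = r sin θ − e = 36.531267 − 3 = 33.531267
x = r cos θ + √(L² − h²) = 18.613610 + √(7396.0 − 1124.3459) = 18.613610 + 79.193776 = 97.807386

97.8074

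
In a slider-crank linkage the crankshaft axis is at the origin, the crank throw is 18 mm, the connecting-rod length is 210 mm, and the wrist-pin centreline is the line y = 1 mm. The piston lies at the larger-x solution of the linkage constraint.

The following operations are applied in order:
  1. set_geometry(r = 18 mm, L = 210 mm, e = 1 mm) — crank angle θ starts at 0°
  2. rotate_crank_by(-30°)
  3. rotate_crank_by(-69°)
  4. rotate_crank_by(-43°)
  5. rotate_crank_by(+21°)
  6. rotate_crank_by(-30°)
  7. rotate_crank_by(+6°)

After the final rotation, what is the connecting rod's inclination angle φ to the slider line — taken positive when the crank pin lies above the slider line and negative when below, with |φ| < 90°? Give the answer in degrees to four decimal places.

set_geometry: r = 18 mm, L = 210 mm, e = 1 mm; θ ← 0°
rotate_crank_by(-30°): θ ← 0° -30° = -30°
rotate_crank_by(-69°): θ ← -30° -69° = -99°
rotate_crank_by(-43°): θ ← -99° -43° = -142°
rotate_crank_by(+21°): θ ← -142° +21° = -121°
rotate_crank_by(-30°): θ ← -121° -30° = -151°
rotate_crank_by(+6°): θ ← -151° +6° = -145°
crank pin P = (r cos θ, r sin θ) = (-14.744737, -10.324376)
h = r sin θ − e = -10.324376 − 1 = -11.324376
sin φ = h / L = -11.324376 / 210 = -0.05392560
φ = arcsin(-0.05392560) = -3.091209°

-3.0912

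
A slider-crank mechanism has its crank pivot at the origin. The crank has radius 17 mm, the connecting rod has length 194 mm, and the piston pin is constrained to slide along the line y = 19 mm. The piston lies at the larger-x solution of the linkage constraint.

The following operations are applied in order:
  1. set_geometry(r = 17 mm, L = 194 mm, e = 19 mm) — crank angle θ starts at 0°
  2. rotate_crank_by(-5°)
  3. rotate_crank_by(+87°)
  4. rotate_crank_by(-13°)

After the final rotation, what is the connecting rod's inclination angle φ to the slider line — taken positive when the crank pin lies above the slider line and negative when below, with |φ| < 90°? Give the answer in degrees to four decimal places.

-0.9242

set_geometry: r = 17 mm, L = 194 mm, e = 19 mm; θ ← 0°
rotate_crank_by(-5°): θ ← 0° -5° = -5°
rotate_crank_by(+87°): θ ← -5° +87° = 82°
rotate_crank_by(-13°): θ ← 82° -13° = 69°
crank pin P = (r cos θ, r sin θ) = (6.092255, 15.870867)
h = r sin θ − e = 15.870867 − 19 = -3.129133
sin φ = h / L = -3.129133 / 194 = -0.01612955
φ = arcsin(-0.01612955) = -0.924195°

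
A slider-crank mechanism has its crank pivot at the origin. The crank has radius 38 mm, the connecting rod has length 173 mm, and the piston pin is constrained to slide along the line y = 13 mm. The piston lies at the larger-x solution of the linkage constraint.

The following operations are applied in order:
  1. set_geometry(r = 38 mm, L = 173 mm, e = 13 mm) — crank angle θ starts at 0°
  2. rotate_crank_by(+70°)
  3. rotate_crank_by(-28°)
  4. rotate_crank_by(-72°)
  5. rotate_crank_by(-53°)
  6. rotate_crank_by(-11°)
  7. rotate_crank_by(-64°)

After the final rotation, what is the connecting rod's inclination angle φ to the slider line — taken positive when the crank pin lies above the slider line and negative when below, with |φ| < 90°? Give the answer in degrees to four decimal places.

set_geometry: r = 38 mm, L = 173 mm, e = 13 mm; θ ← 0°
rotate_crank_by(+70°): θ ← 0° +70° = 70°
rotate_crank_by(-28°): θ ← 70° -28° = 42°
rotate_crank_by(-72°): θ ← 42° -72° = -30°
rotate_crank_by(-53°): θ ← -30° -53° = -83°
rotate_crank_by(-11°): θ ← -83° -11° = -94°
rotate_crank_by(-64°): θ ← -94° -64° = -158°
crank pin P = (r cos θ, r sin θ) = (-35.232986, -14.235051)
h = r sin θ − e = -14.235051 − 13 = -27.235051
sin φ = h / L = -27.235051 / 173 = -0.15742804
φ = arcsin(-0.15742804) = -9.057642°

-9.0576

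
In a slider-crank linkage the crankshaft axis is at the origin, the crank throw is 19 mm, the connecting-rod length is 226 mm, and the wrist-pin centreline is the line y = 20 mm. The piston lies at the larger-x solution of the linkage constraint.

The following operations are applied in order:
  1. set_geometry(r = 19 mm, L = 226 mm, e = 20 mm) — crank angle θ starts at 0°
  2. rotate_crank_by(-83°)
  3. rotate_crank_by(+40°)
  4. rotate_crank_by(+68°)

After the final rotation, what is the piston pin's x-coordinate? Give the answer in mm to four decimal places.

set_geometry: r = 19 mm, L = 226 mm, e = 20 mm; θ ← 0°
rotate_crank_by(-83°): θ ← 0° -83° = -83°
rotate_crank_by(+40°): θ ← -83° +40° = -43°
rotate_crank_by(+68°): θ ← -43° +68° = 25°
crank pin P = (r cos θ, r sin θ) = (17.219848, 8.029747)
h = r sin θ − e = 8.029747 − 20 = -11.970253
x = r cos θ + √(L² − h²) = 17.219848 + √(51076.0 − 143.2870) = 17.219848 + 225.682771 = 242.902619

242.9026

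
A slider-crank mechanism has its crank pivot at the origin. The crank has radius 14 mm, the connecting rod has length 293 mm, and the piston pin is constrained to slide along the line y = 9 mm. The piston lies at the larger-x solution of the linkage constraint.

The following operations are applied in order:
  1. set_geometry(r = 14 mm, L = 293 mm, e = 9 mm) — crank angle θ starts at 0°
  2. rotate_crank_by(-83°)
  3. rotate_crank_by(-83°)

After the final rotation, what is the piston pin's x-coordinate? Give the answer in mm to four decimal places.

279.1539

set_geometry: r = 14 mm, L = 293 mm, e = 9 mm; θ ← 0°
rotate_crank_by(-83°): θ ← 0° -83° = -83°
rotate_crank_by(-83°): θ ← -83° -83° = -166°
crank pin P = (r cos θ, r sin θ) = (-13.584140, -3.386907)
h = r sin θ − e = -3.386907 − 9 = -12.386907
x = r cos θ + √(L² − h²) = -13.584140 + √(85849.0 − 153.4355) = -13.584140 + 292.738048 = 279.153907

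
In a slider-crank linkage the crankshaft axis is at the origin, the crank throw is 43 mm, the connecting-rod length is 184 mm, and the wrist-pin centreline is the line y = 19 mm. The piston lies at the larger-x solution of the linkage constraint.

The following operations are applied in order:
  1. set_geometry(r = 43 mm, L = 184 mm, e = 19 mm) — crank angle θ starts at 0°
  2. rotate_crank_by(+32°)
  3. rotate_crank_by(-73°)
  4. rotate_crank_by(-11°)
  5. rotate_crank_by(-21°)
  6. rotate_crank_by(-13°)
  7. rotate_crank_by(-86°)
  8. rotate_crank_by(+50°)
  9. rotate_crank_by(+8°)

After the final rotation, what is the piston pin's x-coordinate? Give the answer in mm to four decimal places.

157.0358

set_geometry: r = 43 mm, L = 184 mm, e = 19 mm; θ ← 0°
rotate_crank_by(+32°): θ ← 0° +32° = 32°
rotate_crank_by(-73°): θ ← 32° -73° = -41°
rotate_crank_by(-11°): θ ← -41° -11° = -52°
rotate_crank_by(-21°): θ ← -52° -21° = -73°
rotate_crank_by(-13°): θ ← -73° -13° = -86°
rotate_crank_by(-86°): θ ← -86° -86° = -172°
rotate_crank_by(+50°): θ ← -172° +50° = -122°
rotate_crank_by(+8°): θ ← -122° +8° = -114°
crank pin P = (r cos θ, r sin θ) = (-17.489676, -39.282455)
h = r sin θ − e = -39.282455 − 19 = -58.282455
x = r cos θ + √(L² − h²) = -17.489676 + √(33856.0 − 3396.8445) = -17.489676 + 174.525515 = 157.035840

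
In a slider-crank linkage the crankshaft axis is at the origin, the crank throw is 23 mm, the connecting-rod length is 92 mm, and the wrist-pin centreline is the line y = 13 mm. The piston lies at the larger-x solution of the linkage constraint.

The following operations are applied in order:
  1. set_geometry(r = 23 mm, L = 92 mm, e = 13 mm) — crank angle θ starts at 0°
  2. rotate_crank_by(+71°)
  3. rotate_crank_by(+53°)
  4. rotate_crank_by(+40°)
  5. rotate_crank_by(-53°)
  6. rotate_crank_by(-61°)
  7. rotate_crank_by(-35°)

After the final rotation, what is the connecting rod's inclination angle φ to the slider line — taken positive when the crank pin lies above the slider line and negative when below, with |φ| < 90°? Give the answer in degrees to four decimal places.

set_geometry: r = 23 mm, L = 92 mm, e = 13 mm; θ ← 0°
rotate_crank_by(+71°): θ ← 0° +71° = 71°
rotate_crank_by(+53°): θ ← 71° +53° = 124°
rotate_crank_by(+40°): θ ← 124° +40° = 164°
rotate_crank_by(-53°): θ ← 164° -53° = 111°
rotate_crank_by(-61°): θ ← 111° -61° = 50°
rotate_crank_by(-35°): θ ← 50° -35° = 15°
crank pin P = (r cos θ, r sin θ) = (22.216294, 5.952838)
h = r sin θ − e = 5.952838 − 13 = -7.047162
sin φ = h / L = -7.047162 / 92 = -0.07659959
φ = arcsin(-0.07659959) = -4.393136°

-4.3931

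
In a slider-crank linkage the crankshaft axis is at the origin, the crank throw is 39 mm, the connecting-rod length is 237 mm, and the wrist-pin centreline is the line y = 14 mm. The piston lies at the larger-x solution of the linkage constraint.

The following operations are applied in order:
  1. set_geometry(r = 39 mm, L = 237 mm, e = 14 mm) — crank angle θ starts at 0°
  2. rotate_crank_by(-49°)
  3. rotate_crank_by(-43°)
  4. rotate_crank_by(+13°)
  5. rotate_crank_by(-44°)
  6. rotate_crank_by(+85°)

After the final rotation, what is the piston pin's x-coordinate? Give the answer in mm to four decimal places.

set_geometry: r = 39 mm, L = 237 mm, e = 14 mm; θ ← 0°
rotate_crank_by(-49°): θ ← 0° -49° = -49°
rotate_crank_by(-43°): θ ← -49° -43° = -92°
rotate_crank_by(+13°): θ ← -92° +13° = -79°
rotate_crank_by(-44°): θ ← -79° -44° = -123°
rotate_crank_by(+85°): θ ← -123° +85° = -38°
crank pin P = (r cos θ, r sin θ) = (30.732419, -24.010798)
h = r sin θ − e = -24.010798 − 14 = -38.010798
x = r cos θ + √(L² − h²) = 30.732419 + √(56169.0 − 1444.8207) = 30.732419 + 233.931997 = 264.664416

264.6644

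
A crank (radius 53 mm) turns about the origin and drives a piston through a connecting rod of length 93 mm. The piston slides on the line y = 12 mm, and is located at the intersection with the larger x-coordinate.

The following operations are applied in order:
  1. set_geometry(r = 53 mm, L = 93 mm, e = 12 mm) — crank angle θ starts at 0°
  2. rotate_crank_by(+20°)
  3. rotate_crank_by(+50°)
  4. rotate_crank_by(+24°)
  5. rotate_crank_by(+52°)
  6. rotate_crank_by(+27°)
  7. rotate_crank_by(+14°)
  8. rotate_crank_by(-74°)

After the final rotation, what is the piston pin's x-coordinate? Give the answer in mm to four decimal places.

set_geometry: r = 53 mm, L = 93 mm, e = 12 mm; θ ← 0°
rotate_crank_by(+20°): θ ← 0° +20° = 20°
rotate_crank_by(+50°): θ ← 20° +50° = 70°
rotate_crank_by(+24°): θ ← 70° +24° = 94°
rotate_crank_by(+52°): θ ← 94° +52° = 146°
rotate_crank_by(+27°): θ ← 146° +27° = 173°
rotate_crank_by(+14°): θ ← 173° +14° = 187°
rotate_crank_by(-74°): θ ← 187° -74° = 113°
crank pin P = (r cos θ, r sin θ) = (-20.708750, 48.786757)
h = r sin θ − e = 48.786757 − 12 = 36.786757
x = r cos θ + √(L² − h²) = -20.708750 + √(8649.0 − 1353.2655) = -20.708750 + 85.415072 = 64.706322

64.7063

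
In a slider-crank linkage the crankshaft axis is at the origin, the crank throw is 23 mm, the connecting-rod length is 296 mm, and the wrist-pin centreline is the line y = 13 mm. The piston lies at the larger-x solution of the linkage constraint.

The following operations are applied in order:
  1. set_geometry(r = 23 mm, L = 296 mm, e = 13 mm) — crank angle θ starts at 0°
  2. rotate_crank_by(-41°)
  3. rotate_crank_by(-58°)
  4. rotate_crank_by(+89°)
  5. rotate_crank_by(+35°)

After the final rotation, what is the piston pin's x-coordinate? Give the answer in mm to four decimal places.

set_geometry: r = 23 mm, L = 296 mm, e = 13 mm; θ ← 0°
rotate_crank_by(-41°): θ ← 0° -41° = -41°
rotate_crank_by(-58°): θ ← -41° -58° = -99°
rotate_crank_by(+89°): θ ← -99° +89° = -10°
rotate_crank_by(+35°): θ ← -10° +35° = 25°
crank pin P = (r cos θ, r sin θ) = (20.845079, 9.720220)
h = r sin θ − e = 9.720220 − 13 = -3.279780
x = r cos θ + √(L² − h²) = 20.845079 + √(87616.0 − 10.7570) = 20.845079 + 295.981829 = 316.826908

316.8269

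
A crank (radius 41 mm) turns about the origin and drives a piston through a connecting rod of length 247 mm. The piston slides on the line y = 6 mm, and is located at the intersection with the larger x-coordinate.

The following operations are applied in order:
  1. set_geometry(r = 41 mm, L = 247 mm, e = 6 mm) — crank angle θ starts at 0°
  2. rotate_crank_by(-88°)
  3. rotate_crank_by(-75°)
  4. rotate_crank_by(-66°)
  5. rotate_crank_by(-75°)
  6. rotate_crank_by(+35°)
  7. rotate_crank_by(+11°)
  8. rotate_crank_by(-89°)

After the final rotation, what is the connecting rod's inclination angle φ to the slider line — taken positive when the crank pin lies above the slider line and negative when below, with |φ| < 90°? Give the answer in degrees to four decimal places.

set_geometry: r = 41 mm, L = 247 mm, e = 6 mm; θ ← 0°
rotate_crank_by(-88°): θ ← 0° -88° = -88°
rotate_crank_by(-75°): θ ← -88° -75° = -163°
rotate_crank_by(-66°): θ ← -163° -66° = -229°
rotate_crank_by(-75°): θ ← -229° -75° = -304°
rotate_crank_by(+35°): θ ← -304° +35° = -269°
rotate_crank_by(+11°): θ ← -269° +11° = -258°
rotate_crank_by(-89°): θ ← -258° -89° = -347°
crank pin P = (r cos θ, r sin θ) = (39.949173, 9.222993)
h = r sin θ − e = 9.222993 − 6 = 3.222993
sin φ = h / L = 3.222993 / 247 = 0.01304856
φ = arcsin(0.01304856) = 0.747648°

0.7476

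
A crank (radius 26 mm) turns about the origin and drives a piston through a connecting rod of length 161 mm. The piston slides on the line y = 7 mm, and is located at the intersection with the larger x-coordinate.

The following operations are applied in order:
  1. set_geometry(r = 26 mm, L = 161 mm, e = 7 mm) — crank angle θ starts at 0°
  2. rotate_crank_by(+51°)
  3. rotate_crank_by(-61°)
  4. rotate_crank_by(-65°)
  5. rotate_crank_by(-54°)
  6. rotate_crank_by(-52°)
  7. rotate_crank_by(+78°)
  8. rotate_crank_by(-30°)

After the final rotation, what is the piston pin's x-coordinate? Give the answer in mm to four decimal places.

141.1523

set_geometry: r = 26 mm, L = 161 mm, e = 7 mm; θ ← 0°
rotate_crank_by(+51°): θ ← 0° +51° = 51°
rotate_crank_by(-61°): θ ← 51° -61° = -10°
rotate_crank_by(-65°): θ ← -10° -65° = -75°
rotate_crank_by(-54°): θ ← -75° -54° = -129°
rotate_crank_by(-52°): θ ← -129° -52° = -181°
rotate_crank_by(+78°): θ ← -181° +78° = -103°
rotate_crank_by(-30°): θ ← -103° -30° = -133°
crank pin P = (r cos θ, r sin θ) = (-17.731957, -19.015196)
h = r sin θ − e = -19.015196 − 7 = -26.015196
x = r cos θ + √(L² − h²) = -17.731957 + √(25921.0 − 676.7904) = -17.731957 + 158.884265 = 141.152307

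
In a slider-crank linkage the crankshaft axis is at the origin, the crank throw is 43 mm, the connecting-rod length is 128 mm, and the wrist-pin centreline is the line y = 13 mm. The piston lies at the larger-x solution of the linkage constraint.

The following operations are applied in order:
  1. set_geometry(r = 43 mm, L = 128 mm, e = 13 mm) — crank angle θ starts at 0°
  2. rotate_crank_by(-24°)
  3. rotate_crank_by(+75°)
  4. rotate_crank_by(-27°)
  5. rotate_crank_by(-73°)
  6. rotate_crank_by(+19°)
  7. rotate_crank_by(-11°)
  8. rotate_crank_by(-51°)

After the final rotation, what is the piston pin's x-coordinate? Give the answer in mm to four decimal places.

113.6120

set_geometry: r = 43 mm, L = 128 mm, e = 13 mm; θ ← 0°
rotate_crank_by(-24°): θ ← 0° -24° = -24°
rotate_crank_by(+75°): θ ← -24° +75° = 51°
rotate_crank_by(-27°): θ ← 51° -27° = 24°
rotate_crank_by(-73°): θ ← 24° -73° = -49°
rotate_crank_by(+19°): θ ← -49° +19° = -30°
rotate_crank_by(-11°): θ ← -30° -11° = -41°
rotate_crank_by(-51°): θ ← -41° -51° = -92°
crank pin P = (r cos θ, r sin θ) = (-1.500678, -42.973806)
h = r sin θ − e = -42.973806 − 13 = -55.973806
x = r cos θ + √(L² − h²) = -1.500678 + √(16384.0 − 3133.0669) = -1.500678 + 115.112697 = 113.612019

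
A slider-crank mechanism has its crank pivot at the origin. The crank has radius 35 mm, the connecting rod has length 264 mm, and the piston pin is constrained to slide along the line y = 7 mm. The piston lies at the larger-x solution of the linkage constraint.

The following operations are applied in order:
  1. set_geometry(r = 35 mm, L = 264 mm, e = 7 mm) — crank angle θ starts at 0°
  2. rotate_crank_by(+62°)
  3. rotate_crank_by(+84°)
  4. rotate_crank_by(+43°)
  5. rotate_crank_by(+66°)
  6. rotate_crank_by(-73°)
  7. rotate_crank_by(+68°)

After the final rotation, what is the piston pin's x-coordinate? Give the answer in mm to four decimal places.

set_geometry: r = 35 mm, L = 264 mm, e = 7 mm; θ ← 0°
rotate_crank_by(+62°): θ ← 0° +62° = 62°
rotate_crank_by(+84°): θ ← 62° +84° = 146°
rotate_crank_by(+43°): θ ← 146° +43° = 189°
rotate_crank_by(+66°): θ ← 189° +66° = 255°
rotate_crank_by(-73°): θ ← 255° -73° = 182°
rotate_crank_by(+68°): θ ← 182° +68° = 250°
crank pin P = (r cos θ, r sin θ) = (-11.970705, -32.889242)
h = r sin θ − e = -32.889242 − 7 = -39.889242
x = r cos θ + √(L² − h²) = -11.970705 + √(69696.0 − 1591.1516) = -11.970705 + 260.969056 = 248.998351

248.9984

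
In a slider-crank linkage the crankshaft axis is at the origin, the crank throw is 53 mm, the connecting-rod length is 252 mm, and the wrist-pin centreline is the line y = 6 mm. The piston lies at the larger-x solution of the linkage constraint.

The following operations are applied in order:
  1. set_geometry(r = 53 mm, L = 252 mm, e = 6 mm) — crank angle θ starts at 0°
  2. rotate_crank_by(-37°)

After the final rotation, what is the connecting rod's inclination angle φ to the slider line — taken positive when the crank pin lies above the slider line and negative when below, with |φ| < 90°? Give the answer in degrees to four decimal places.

set_geometry: r = 53 mm, L = 252 mm, e = 6 mm; θ ← 0°
rotate_crank_by(-37°): θ ← 0° -37° = -37°
crank pin P = (r cos θ, r sin θ) = (42.327682, -31.896196)
h = r sin θ − e = -31.896196 − 6 = -37.896196
sin φ = h / L = -37.896196 / 252 = -0.15038173
φ = arcsin(-0.15038173) = -8.649049°

-8.6490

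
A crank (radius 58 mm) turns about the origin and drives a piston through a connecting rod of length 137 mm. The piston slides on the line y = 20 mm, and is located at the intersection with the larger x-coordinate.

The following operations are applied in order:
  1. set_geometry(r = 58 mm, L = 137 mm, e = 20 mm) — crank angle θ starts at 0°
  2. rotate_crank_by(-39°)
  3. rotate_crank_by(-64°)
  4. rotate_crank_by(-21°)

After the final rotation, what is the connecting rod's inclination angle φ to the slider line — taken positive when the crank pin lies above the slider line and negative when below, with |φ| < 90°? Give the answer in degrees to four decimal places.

-29.7994

set_geometry: r = 58 mm, L = 137 mm, e = 20 mm; θ ← 0°
rotate_crank_by(-39°): θ ← 0° -39° = -39°
rotate_crank_by(-64°): θ ← -39° -64° = -103°
rotate_crank_by(-21°): θ ← -103° -21° = -124°
crank pin P = (r cos θ, r sin θ) = (-32.433188, -48.084179)
h = r sin θ − e = -48.084179 − 20 = -68.084179
sin φ = h / L = -68.084179 / 137 = -0.49696481
φ = arcsin(-0.49696481) = -29.799396°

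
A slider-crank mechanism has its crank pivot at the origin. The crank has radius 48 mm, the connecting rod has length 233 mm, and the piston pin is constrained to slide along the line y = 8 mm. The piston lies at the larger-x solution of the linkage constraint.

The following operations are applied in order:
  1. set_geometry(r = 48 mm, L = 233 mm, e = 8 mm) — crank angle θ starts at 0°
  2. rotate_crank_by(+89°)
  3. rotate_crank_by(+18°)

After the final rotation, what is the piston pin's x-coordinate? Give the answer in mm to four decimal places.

215.8626

set_geometry: r = 48 mm, L = 233 mm, e = 8 mm; θ ← 0°
rotate_crank_by(+89°): θ ← 0° +89° = 89°
rotate_crank_by(+18°): θ ← 89° +18° = 107°
crank pin P = (r cos θ, r sin θ) = (-14.033842, 45.902628)
h = r sin θ − e = 45.902628 − 8 = 37.902628
x = r cos θ + √(L² − h²) = -14.033842 + √(54289.0 − 1436.6092) = -14.033842 + 229.896478 = 215.862637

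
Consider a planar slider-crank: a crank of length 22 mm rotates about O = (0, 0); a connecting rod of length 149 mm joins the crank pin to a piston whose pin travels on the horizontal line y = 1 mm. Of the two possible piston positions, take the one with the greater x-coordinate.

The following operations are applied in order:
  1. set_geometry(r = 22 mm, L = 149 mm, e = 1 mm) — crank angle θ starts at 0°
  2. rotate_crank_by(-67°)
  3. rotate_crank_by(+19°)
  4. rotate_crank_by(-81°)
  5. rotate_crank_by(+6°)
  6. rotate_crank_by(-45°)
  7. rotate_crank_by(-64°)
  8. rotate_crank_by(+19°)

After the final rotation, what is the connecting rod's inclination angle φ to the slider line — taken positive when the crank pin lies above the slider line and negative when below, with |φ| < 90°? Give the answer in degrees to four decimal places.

set_geometry: r = 22 mm, L = 149 mm, e = 1 mm; θ ← 0°
rotate_crank_by(-67°): θ ← 0° -67° = -67°
rotate_crank_by(+19°): θ ← -67° +19° = -48°
rotate_crank_by(-81°): θ ← -48° -81° = -129°
rotate_crank_by(+6°): θ ← -129° +6° = -123°
rotate_crank_by(-45°): θ ← -123° -45° = -168°
rotate_crank_by(-64°): θ ← -168° -64° = -232°
rotate_crank_by(+19°): θ ← -232° +19° = -213°
crank pin P = (r cos θ, r sin θ) = (-18.450752, 11.982059)
h = r sin θ − e = 11.982059 − 1 = 10.982059
sin φ = h / L = 10.982059 / 149 = 0.07370509
φ = arcsin(0.07370509) = 4.226824°

4.2268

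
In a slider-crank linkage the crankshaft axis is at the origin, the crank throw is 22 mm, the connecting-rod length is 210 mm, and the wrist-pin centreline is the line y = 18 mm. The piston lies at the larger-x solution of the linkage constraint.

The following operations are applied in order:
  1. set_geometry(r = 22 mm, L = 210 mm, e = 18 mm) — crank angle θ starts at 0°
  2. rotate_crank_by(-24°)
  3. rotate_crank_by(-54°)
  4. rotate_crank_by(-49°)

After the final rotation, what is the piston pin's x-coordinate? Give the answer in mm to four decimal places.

set_geometry: r = 22 mm, L = 210 mm, e = 18 mm; θ ← 0°
rotate_crank_by(-24°): θ ← 0° -24° = -24°
rotate_crank_by(-54°): θ ← -24° -54° = -78°
rotate_crank_by(-49°): θ ← -78° -49° = -127°
crank pin P = (r cos θ, r sin θ) = (-13.239931, -17.569981)
h = r sin θ − e = -17.569981 − 18 = -35.569981
x = r cos θ + √(L² − h²) = -13.239931 + √(44100.0 − 1265.2236) = -13.239931 + 206.965641 = 193.725710

193.7257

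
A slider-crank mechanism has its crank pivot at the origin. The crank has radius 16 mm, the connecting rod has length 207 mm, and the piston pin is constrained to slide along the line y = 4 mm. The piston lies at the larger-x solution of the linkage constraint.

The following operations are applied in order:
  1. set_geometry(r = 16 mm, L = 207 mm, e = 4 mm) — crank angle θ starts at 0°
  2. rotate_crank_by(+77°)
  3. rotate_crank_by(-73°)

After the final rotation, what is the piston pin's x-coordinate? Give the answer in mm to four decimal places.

222.9409

set_geometry: r = 16 mm, L = 207 mm, e = 4 mm; θ ← 0°
rotate_crank_by(+77°): θ ← 0° +77° = 77°
rotate_crank_by(-73°): θ ← 77° -73° = 4°
crank pin P = (r cos θ, r sin θ) = (15.961025, 1.116104)
h = r sin θ − e = 1.116104 − 4 = -2.883896
x = r cos θ + √(L² − h²) = 15.961025 + √(42849.0 − 8.3169) = 15.961025 + 206.979910 = 222.940935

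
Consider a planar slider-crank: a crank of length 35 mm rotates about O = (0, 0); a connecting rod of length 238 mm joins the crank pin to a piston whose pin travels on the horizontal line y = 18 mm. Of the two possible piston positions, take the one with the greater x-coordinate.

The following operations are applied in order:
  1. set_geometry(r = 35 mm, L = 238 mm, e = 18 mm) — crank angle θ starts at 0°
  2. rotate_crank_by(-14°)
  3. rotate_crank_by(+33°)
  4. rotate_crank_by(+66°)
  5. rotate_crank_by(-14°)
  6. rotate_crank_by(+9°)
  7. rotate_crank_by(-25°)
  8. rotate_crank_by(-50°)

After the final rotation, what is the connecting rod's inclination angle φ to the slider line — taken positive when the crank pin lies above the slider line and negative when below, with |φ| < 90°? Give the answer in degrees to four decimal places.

set_geometry: r = 35 mm, L = 238 mm, e = 18 mm; θ ← 0°
rotate_crank_by(-14°): θ ← 0° -14° = -14°
rotate_crank_by(+33°): θ ← -14° +33° = 19°
rotate_crank_by(+66°): θ ← 19° +66° = 85°
rotate_crank_by(-14°): θ ← 85° -14° = 71°
rotate_crank_by(+9°): θ ← 71° +9° = 80°
rotate_crank_by(-25°): θ ← 80° -25° = 55°
rotate_crank_by(-50°): θ ← 55° -50° = 5°
crank pin P = (r cos θ, r sin θ) = (34.866814, 3.050451)
h = r sin θ − e = 3.050451 − 18 = -14.949549
sin φ = h / L = -14.949549 / 238 = -0.06281323
φ = arcsin(-0.06281323) = -3.601304°

-3.6013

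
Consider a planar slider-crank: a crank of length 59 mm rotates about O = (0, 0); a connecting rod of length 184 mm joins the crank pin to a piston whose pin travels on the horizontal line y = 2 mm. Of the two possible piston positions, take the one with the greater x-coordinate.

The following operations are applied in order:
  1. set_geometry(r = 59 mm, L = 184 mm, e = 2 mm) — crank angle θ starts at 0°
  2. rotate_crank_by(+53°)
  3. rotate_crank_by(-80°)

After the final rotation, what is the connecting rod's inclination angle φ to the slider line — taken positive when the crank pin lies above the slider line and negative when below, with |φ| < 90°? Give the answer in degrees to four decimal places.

-9.0005

set_geometry: r = 59 mm, L = 184 mm, e = 2 mm; θ ← 0°
rotate_crank_by(+53°): θ ← 0° +53° = 53°
rotate_crank_by(-80°): θ ← 53° -80° = -27°
crank pin P = (r cos θ, r sin θ) = (52.569385, -26.785439)
h = r sin θ − e = -26.785439 − 2 = -28.785439
sin φ = h / L = -28.785439 / 184 = -0.15644261
φ = arcsin(-0.15644261) = -9.000472°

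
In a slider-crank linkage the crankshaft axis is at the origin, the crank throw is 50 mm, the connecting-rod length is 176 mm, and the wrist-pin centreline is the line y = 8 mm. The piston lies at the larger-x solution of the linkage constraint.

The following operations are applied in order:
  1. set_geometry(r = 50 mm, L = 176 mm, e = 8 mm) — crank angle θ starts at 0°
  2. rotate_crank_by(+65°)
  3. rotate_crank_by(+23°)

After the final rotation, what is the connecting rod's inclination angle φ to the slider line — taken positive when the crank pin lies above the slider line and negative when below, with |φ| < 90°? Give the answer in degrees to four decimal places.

13.7959

set_geometry: r = 50 mm, L = 176 mm, e = 8 mm; θ ← 0°
rotate_crank_by(+65°): θ ← 0° +65° = 65°
rotate_crank_by(+23°): θ ← 65° +23° = 88°
crank pin P = (r cos θ, r sin θ) = (1.744975, 49.969541)
h = r sin θ − e = 49.969541 − 8 = 41.969541
sin φ = h / L = 41.969541 / 176 = 0.23846330
φ = arcsin(0.23846330) = 13.795861°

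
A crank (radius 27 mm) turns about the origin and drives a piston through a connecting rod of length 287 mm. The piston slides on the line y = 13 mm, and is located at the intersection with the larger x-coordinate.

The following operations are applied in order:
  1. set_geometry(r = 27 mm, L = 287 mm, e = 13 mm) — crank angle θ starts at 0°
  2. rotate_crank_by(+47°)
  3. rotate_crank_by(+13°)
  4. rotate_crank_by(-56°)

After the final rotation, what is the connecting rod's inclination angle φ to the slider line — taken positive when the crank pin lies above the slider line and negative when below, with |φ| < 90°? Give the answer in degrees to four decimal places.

-2.2198

set_geometry: r = 27 mm, L = 287 mm, e = 13 mm; θ ← 0°
rotate_crank_by(+47°): θ ← 0° +47° = 47°
rotate_crank_by(+13°): θ ← 47° +13° = 60°
rotate_crank_by(-56°): θ ← 60° -56° = 4°
crank pin P = (r cos θ, r sin θ) = (26.934229, 1.883425)
h = r sin θ − e = 1.883425 − 13 = -11.116575
sin φ = h / L = -11.116575 / 287 = -0.03873371
φ = arcsin(-0.03873371) = -2.219834°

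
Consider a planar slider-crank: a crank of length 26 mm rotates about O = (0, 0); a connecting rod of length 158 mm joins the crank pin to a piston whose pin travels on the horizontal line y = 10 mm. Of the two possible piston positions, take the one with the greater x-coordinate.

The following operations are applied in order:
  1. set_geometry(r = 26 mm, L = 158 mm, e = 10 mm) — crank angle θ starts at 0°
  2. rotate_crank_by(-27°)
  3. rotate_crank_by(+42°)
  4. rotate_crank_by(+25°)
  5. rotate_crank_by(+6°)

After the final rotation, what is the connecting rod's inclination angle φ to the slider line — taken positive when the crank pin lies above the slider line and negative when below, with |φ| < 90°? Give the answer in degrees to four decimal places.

set_geometry: r = 26 mm, L = 158 mm, e = 10 mm; θ ← 0°
rotate_crank_by(-27°): θ ← 0° -27° = -27°
rotate_crank_by(+42°): θ ← -27° +42° = 15°
rotate_crank_by(+25°): θ ← 15° +25° = 40°
rotate_crank_by(+6°): θ ← 40° +6° = 46°
crank pin P = (r cos θ, r sin θ) = (18.061118, 18.702835)
h = r sin θ − e = 18.702835 − 10 = 8.702835
sin φ = h / L = 8.702835 / 158 = 0.05508123
φ = arcsin(0.05508123) = 3.157520°

3.1575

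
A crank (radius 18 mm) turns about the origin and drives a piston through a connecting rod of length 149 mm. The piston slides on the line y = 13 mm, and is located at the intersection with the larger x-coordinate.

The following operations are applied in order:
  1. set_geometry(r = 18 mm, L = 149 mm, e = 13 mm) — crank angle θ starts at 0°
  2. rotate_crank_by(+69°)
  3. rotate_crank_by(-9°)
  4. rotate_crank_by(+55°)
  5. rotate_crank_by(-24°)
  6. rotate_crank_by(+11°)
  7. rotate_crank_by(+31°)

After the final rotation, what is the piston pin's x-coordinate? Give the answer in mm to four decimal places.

set_geometry: r = 18 mm, L = 149 mm, e = 13 mm; θ ← 0°
rotate_crank_by(+69°): θ ← 0° +69° = 69°
rotate_crank_by(-9°): θ ← 69° -9° = 60°
rotate_crank_by(+55°): θ ← 60° +55° = 115°
rotate_crank_by(-24°): θ ← 115° -24° = 91°
rotate_crank_by(+11°): θ ← 91° +11° = 102°
rotate_crank_by(+31°): θ ← 102° +31° = 133°
crank pin P = (r cos θ, r sin θ) = (-12.275970, 13.164367)
h = r sin θ − e = 13.164367 − 13 = 0.164367
x = r cos θ + √(L² − h²) = -12.275970 + √(22201.0 − 0.0270) = -12.275970 + 148.999909 = 136.723939

136.7239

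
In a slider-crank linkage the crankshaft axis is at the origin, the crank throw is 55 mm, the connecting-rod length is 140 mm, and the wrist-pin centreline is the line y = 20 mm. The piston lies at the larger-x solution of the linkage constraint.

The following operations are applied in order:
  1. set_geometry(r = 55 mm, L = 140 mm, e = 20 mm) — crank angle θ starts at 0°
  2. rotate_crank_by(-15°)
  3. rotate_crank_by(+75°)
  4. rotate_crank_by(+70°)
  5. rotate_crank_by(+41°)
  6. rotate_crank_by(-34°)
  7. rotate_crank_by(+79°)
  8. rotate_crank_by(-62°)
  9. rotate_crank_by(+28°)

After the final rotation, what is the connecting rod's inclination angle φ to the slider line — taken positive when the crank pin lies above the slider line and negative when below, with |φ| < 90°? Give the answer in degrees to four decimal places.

-9.0077

set_geometry: r = 55 mm, L = 140 mm, e = 20 mm; θ ← 0°
rotate_crank_by(-15°): θ ← 0° -15° = -15°
rotate_crank_by(+75°): θ ← -15° +75° = 60°
rotate_crank_by(+70°): θ ← 60° +70° = 130°
rotate_crank_by(+41°): θ ← 130° +41° = 171°
rotate_crank_by(-34°): θ ← 171° -34° = 137°
rotate_crank_by(+79°): θ ← 137° +79° = 216°
rotate_crank_by(-62°): θ ← 216° -62° = 154°
rotate_crank_by(+28°): θ ← 154° +28° = 182°
crank pin P = (r cos θ, r sin θ) = (-54.966495, -1.919472)
h = r sin θ − e = -1.919472 − 20 = -21.919472
sin φ = h / L = -21.919472 / 140 = -0.15656766
φ = arcsin(-0.15656766) = -9.007727°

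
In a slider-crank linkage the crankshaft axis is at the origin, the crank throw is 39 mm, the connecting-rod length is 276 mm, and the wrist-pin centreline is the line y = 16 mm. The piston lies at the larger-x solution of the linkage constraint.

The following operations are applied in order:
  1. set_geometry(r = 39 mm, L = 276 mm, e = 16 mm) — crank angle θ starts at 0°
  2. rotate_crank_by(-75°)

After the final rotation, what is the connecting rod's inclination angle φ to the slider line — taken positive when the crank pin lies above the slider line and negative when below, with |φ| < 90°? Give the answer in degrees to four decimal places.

-11.2132

set_geometry: r = 39 mm, L = 276 mm, e = 16 mm; θ ← 0°
rotate_crank_by(-75°): θ ← 0° -75° = -75°
crank pin P = (r cos θ, r sin θ) = (10.093943, -37.671107)
h = r sin θ − e = -37.671107 − 16 = -53.671107
sin φ = h / L = -53.671107 / 276 = -0.19446053
φ = arcsin(-0.19446053) = -11.213211°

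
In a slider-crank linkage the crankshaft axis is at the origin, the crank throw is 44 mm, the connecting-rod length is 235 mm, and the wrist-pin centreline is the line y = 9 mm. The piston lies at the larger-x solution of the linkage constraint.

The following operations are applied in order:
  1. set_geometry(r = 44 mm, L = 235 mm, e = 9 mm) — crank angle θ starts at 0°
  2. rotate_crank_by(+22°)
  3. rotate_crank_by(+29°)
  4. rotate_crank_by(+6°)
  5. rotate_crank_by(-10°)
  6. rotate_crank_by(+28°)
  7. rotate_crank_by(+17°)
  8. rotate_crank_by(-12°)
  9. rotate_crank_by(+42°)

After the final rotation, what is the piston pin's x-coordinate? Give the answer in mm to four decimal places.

set_geometry: r = 44 mm, L = 235 mm, e = 9 mm; θ ← 0°
rotate_crank_by(+22°): θ ← 0° +22° = 22°
rotate_crank_by(+29°): θ ← 22° +29° = 51°
rotate_crank_by(+6°): θ ← 51° +6° = 57°
rotate_crank_by(-10°): θ ← 57° -10° = 47°
rotate_crank_by(+28°): θ ← 47° +28° = 75°
rotate_crank_by(+17°): θ ← 75° +17° = 92°
rotate_crank_by(-12°): θ ← 92° -12° = 80°
rotate_crank_by(+42°): θ ← 80° +42° = 122°
crank pin P = (r cos θ, r sin θ) = (-23.316448, 37.314116)
h = r sin θ − e = 37.314116 − 9 = 28.314116
x = r cos θ + √(L² − h²) = -23.316448 + √(55225.0 − 801.6892) = -23.316448 + 233.288043 = 209.971595

209.9716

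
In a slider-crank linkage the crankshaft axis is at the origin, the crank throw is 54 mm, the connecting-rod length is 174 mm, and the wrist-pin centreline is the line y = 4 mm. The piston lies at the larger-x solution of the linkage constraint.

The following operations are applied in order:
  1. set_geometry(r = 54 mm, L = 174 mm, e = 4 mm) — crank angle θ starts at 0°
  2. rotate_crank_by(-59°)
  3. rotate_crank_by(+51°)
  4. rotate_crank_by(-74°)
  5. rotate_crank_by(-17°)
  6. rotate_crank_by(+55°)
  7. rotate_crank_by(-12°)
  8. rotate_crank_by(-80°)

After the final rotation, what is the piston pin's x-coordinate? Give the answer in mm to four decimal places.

set_geometry: r = 54 mm, L = 174 mm, e = 4 mm; θ ← 0°
rotate_crank_by(-59°): θ ← 0° -59° = -59°
rotate_crank_by(+51°): θ ← -59° +51° = -8°
rotate_crank_by(-74°): θ ← -8° -74° = -82°
rotate_crank_by(-17°): θ ← -82° -17° = -99°
rotate_crank_by(+55°): θ ← -99° +55° = -44°
rotate_crank_by(-12°): θ ← -44° -12° = -56°
rotate_crank_by(-80°): θ ← -56° -80° = -136°
crank pin P = (r cos θ, r sin θ) = (-38.844349, -37.511552)
h = r sin θ − e = -37.511552 − 4 = -41.511552
x = r cos θ + √(L² − h²) = -38.844349 + √(30276.0 − 1723.2089) = -38.844349 + 168.975711 = 130.131362

130.1314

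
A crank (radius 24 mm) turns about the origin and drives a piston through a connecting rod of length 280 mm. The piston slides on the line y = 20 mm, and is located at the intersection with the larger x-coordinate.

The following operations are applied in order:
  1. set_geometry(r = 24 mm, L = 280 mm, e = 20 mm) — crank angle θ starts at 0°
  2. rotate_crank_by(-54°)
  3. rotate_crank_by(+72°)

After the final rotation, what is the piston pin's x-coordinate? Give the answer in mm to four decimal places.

set_geometry: r = 24 mm, L = 280 mm, e = 20 mm; θ ← 0°
rotate_crank_by(-54°): θ ← 0° -54° = -54°
rotate_crank_by(+72°): θ ← -54° +72° = 18°
crank pin P = (r cos θ, r sin θ) = (22.825356, 7.416408)
h = r sin θ − e = 7.416408 − 20 = -12.583592
x = r cos θ + √(L² − h²) = 22.825356 + √(78400.0 − 158.3468) = 22.825356 + 279.717095 = 302.542451

302.5425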